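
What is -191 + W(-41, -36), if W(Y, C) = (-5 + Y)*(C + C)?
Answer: 3121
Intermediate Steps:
W(Y, C) = 2*C*(-5 + Y) (W(Y, C) = (-5 + Y)*(2*C) = 2*C*(-5 + Y))
-191 + W(-41, -36) = -191 + 2*(-36)*(-5 - 41) = -191 + 2*(-36)*(-46) = -191 + 3312 = 3121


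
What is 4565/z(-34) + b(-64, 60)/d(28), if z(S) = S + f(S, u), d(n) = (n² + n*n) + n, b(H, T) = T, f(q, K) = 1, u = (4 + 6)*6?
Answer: -55180/399 ≈ -138.30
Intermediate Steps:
u = 60 (u = 10*6 = 60)
d(n) = n + 2*n² (d(n) = (n² + n²) + n = 2*n² + n = n + 2*n²)
z(S) = 1 + S (z(S) = S + 1 = 1 + S)
4565/z(-34) + b(-64, 60)/d(28) = 4565/(1 - 34) + 60/((28*(1 + 2*28))) = 4565/(-33) + 60/((28*(1 + 56))) = 4565*(-1/33) + 60/((28*57)) = -415/3 + 60/1596 = -415/3 + 60*(1/1596) = -415/3 + 5/133 = -55180/399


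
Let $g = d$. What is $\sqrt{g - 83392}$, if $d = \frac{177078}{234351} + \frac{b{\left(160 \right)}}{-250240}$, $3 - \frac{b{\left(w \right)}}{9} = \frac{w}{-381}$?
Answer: $\frac{i \sqrt{8030683285741055175503593170}}{310324469520} \approx 288.78 i$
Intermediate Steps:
$b{\left(w \right)} = 27 + \frac{3 w}{127}$ ($b{\left(w \right)} = 27 - 9 \frac{w}{-381} = 27 - 9 w \left(- \frac{1}{381}\right) = 27 - 9 \left(- \frac{w}{381}\right) = 27 + \frac{3 w}{127}$)
$d = \frac{1875569253127}{2482595756160}$ ($d = \frac{177078}{234351} + \frac{27 + \frac{3}{127} \cdot 160}{-250240} = 177078 \cdot \frac{1}{234351} + \left(27 + \frac{480}{127}\right) \left(- \frac{1}{250240}\right) = \frac{59026}{78117} + \frac{3909}{127} \left(- \frac{1}{250240}\right) = \frac{59026}{78117} - \frac{3909}{31780480} = \frac{1875569253127}{2482595756160} \approx 0.75549$)
$g = \frac{1875569253127}{2482595756160} \approx 0.75549$
$\sqrt{g - 83392} = \sqrt{\frac{1875569253127}{2482595756160} - 83392} = \sqrt{- \frac{207026749728441593}{2482595756160}} = \frac{i \sqrt{8030683285741055175503593170}}{310324469520}$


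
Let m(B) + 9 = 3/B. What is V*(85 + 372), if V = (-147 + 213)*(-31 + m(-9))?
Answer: -1216534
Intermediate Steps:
m(B) = -9 + 3/B
V = -2662 (V = (-147 + 213)*(-31 + (-9 + 3/(-9))) = 66*(-31 + (-9 + 3*(-⅑))) = 66*(-31 + (-9 - ⅓)) = 66*(-31 - 28/3) = 66*(-121/3) = -2662)
V*(85 + 372) = -2662*(85 + 372) = -2662*457 = -1216534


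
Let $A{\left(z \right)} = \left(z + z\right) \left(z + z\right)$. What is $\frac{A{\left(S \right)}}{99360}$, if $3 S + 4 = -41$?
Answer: $\frac{5}{552} \approx 0.009058$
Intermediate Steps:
$S = -15$ ($S = - \frac{4}{3} + \frac{1}{3} \left(-41\right) = - \frac{4}{3} - \frac{41}{3} = -15$)
$A{\left(z \right)} = 4 z^{2}$ ($A{\left(z \right)} = 2 z 2 z = 4 z^{2}$)
$\frac{A{\left(S \right)}}{99360} = \frac{4 \left(-15\right)^{2}}{99360} = 4 \cdot 225 \cdot \frac{1}{99360} = 900 \cdot \frac{1}{99360} = \frac{5}{552}$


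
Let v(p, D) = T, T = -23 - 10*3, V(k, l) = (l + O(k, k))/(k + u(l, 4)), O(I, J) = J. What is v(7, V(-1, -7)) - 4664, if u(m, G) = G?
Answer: -4717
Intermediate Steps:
V(k, l) = (k + l)/(4 + k) (V(k, l) = (l + k)/(k + 4) = (k + l)/(4 + k))
T = -53 (T = -23 - 30 = -53)
v(p, D) = -53
v(7, V(-1, -7)) - 4664 = -53 - 4664 = -4717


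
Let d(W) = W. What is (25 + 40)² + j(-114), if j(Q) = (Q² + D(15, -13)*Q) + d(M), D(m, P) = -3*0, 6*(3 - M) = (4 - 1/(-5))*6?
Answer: 86099/5 ≈ 17220.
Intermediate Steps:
M = -6/5 (M = 3 - (4 - 1/(-5))*6/6 = 3 - (4 - 1*(-⅕))*6/6 = 3 - (4 + ⅕)*6/6 = 3 - 7*6/10 = 3 - ⅙*126/5 = 3 - 21/5 = -6/5 ≈ -1.2000)
D(m, P) = 0
j(Q) = -6/5 + Q² (j(Q) = (Q² + 0*Q) - 6/5 = (Q² + 0) - 6/5 = Q² - 6/5 = -6/5 + Q²)
(25 + 40)² + j(-114) = (25 + 40)² + (-6/5 + (-114)²) = 65² + (-6/5 + 12996) = 4225 + 64974/5 = 86099/5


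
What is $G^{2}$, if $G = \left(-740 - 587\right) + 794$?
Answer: $284089$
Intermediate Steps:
$G = -533$ ($G = -1327 + 794 = -533$)
$G^{2} = \left(-533\right)^{2} = 284089$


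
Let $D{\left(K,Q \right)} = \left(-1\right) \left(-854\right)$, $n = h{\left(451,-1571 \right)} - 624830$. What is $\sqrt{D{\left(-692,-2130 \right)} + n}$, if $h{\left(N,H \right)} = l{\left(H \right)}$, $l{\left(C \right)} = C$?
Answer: $i \sqrt{625547} \approx 790.92 i$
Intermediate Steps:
$h{\left(N,H \right)} = H$
$n = -626401$ ($n = -1571 - 624830 = -626401$)
$D{\left(K,Q \right)} = 854$
$\sqrt{D{\left(-692,-2130 \right)} + n} = \sqrt{854 - 626401} = \sqrt{-625547} = i \sqrt{625547}$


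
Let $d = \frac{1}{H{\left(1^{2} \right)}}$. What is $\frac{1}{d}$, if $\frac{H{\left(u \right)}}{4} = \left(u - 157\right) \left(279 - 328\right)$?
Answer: $30576$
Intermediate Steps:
$H{\left(u \right)} = 30772 - 196 u$ ($H{\left(u \right)} = 4 \left(u - 157\right) \left(279 - 328\right) = 4 \left(-157 + u\right) \left(-49\right) = 4 \left(7693 - 49 u\right) = 30772 - 196 u$)
$d = \frac{1}{30576}$ ($d = \frac{1}{30772 - 196 \cdot 1^{2}} = \frac{1}{30772 - 196} = \frac{1}{30576} \approx 3.2705 \cdot 10^{-5}$)
$\frac{1}{d} = \frac{1}{\frac{1}{30576}} = 30576$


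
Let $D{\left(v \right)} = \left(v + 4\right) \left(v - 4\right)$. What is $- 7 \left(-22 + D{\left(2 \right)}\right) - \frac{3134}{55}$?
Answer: $\frac{9956}{55} \approx 181.02$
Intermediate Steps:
$D{\left(v \right)} = \left(-4 + v\right) \left(4 + v\right)$ ($D{\left(v \right)} = \left(4 + v\right) \left(-4 + v\right) = \left(-4 + v\right) \left(4 + v\right)$)
$- 7 \left(-22 + D{\left(2 \right)}\right) - \frac{3134}{55} = - 7 \left(-22 - \left(16 - 2^{2}\right)\right) - \frac{3134}{55} = - 7 \left(-22 + \left(-16 + 4\right)\right) - \frac{3134}{55} = - 7 \left(-22 - 12\right) + \left(-57 + \frac{1}{55}\right) = \left(-7\right) \left(-34\right) - \frac{3134}{55} = 238 - \frac{3134}{55} = \frac{9956}{55}$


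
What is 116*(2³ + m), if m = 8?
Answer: 1856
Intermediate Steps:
116*(2³ + m) = 116*(2³ + 8) = 116*(8 + 8) = 116*16 = 1856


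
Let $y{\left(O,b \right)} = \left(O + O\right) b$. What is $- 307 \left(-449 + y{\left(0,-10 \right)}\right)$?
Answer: $137843$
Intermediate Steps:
$y{\left(O,b \right)} = 2 O b$
$- 307 \left(-449 + y{\left(0,-10 \right)}\right) = - 307 \left(-449 + 2 \cdot 0 \left(-10\right)\right) = - 307 \left(-449 + 0\right) = \left(-307\right) \left(-449\right) = 137843$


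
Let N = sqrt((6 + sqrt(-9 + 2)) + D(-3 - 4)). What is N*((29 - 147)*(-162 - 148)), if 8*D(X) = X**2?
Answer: 9145*sqrt(194 + 16*I*sqrt(7)) ≈ 1.2812e+5 + 13816.0*I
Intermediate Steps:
D(X) = X**2/8
N = sqrt(97/8 + I*sqrt(7)) (N = sqrt((6 + sqrt(-9 + 2)) + (-3 - 4)**2/8) = sqrt((6 + sqrt(-7)) + (1/8)*(-7)**2) = sqrt((6 + I*sqrt(7)) + (1/8)*49) = sqrt((6 + I*sqrt(7)) + 49/8) = sqrt(97/8 + I*sqrt(7)) ≈ 3.5025 + 0.37769*I)
N*((29 - 147)*(-162 - 148)) = (sqrt(194 + 16*I*sqrt(7))/4)*((29 - 147)*(-162 - 148)) = (sqrt(194 + 16*I*sqrt(7))/4)*(-118*(-310)) = (sqrt(194 + 16*I*sqrt(7))/4)*36580 = 9145*sqrt(194 + 16*I*sqrt(7))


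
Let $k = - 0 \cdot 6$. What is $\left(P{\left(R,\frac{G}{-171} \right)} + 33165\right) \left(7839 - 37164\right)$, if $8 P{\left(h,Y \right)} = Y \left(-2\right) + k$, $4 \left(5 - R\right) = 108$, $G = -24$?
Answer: $- \frac{18478689325}{19} \approx -9.7256 \cdot 10^{8}$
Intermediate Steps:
$R = -22$ ($R = 5 - 27 = -22$)
$k = 0$ ($k = \left(-1\right) 0 = 0$)
$P{\left(h,Y \right)} = - \frac{Y}{4}$ ($P{\left(h,Y \right)} = \frac{Y \left(-2\right) + 0}{8} = \frac{- 2 Y + 0}{8} = \frac{\left(-2\right) Y}{8} = - \frac{Y}{4}$)
$\left(P{\left(R,\frac{G}{-171} \right)} + 33165\right) \left(7839 - 37164\right) = \left(- \frac{\left(-24\right) \frac{1}{-171}}{4} + 33165\right) \left(7839 - 37164\right) = \left(- \frac{\left(-24\right) \left(- \frac{1}{171}\right)}{4} + 33165\right) \left(-29325\right) = \left(\left(- \frac{1}{4}\right) \frac{8}{57} + 33165\right) \left(-29325\right) = \left(- \frac{2}{57} + 33165\right) \left(-29325\right) = \frac{1890403}{57} \left(-29325\right) = - \frac{18478689325}{19}$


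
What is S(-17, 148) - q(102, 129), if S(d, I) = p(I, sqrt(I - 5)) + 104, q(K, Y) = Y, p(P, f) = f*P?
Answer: -25 + 148*sqrt(143) ≈ 1744.8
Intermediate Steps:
p(P, f) = P*f
S(d, I) = 104 + I*sqrt(-5 + I) (S(d, I) = I*sqrt(I - 5) + 104 = I*sqrt(-5 + I) + 104 = 104 + I*sqrt(-5 + I))
S(-17, 148) - q(102, 129) = (104 + 148*sqrt(-5 + 148)) - 1*129 = (104 + 148*sqrt(143)) - 129 = -25 + 148*sqrt(143)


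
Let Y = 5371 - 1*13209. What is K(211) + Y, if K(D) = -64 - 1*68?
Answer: -7970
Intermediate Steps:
Y = -7838 (Y = 5371 - 13209 = -7838)
K(D) = -132 (K(D) = -64 - 68 = -132)
K(211) + Y = -132 - 7838 = -7970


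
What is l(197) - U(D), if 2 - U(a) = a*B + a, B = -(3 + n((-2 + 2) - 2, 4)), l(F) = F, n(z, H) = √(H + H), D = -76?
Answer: 347 + 152*√2 ≈ 561.96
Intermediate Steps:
n(z, H) = √2*√H (n(z, H) = √(2*H) = √2*√H)
B = -3 - 2*√2 (B = -(3 + √2*√4) = -(3 + √2*2) = -(3 + 2*√2) = -3 - 2*√2 ≈ -5.8284)
U(a) = 2 - a - a*(-3 - 2*√2) (U(a) = 2 - (a*(-3 - 2*√2) + a) = 2 - (a + a*(-3 - 2*√2)) = 2 + (-a - a*(-3 - 2*√2)) = 2 - a - a*(-3 - 2*√2))
l(197) - U(D) = 197 - (2 + 2*(-76) + 2*(-76)*√2) = 197 - (2 - 152 - 152*√2) = 197 - (-150 - 152*√2) = 197 + (150 + 152*√2) = 347 + 152*√2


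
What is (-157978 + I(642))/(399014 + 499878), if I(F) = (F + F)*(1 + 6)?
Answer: -74495/449446 ≈ -0.16575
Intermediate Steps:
I(F) = 14*F (I(F) = (2*F)*7 = 14*F)
(-157978 + I(642))/(399014 + 499878) = (-157978 + 14*642)/(399014 + 499878) = (-157978 + 8988)/898892 = -148990*1/898892 = -74495/449446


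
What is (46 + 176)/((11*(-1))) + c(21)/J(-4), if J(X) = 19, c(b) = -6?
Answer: -4284/209 ≈ -20.498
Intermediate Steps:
(46 + 176)/((11*(-1))) + c(21)/J(-4) = (46 + 176)/((11*(-1))) - 6/19 = 222/(-11) - 6*1/19 = 222*(-1/11) - 6/19 = -222/11 - 6/19 = -4284/209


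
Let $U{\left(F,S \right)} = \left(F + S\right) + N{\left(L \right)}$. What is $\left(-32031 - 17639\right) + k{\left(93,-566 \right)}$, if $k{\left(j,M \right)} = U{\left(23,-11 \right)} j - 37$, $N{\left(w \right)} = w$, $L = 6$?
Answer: $-48033$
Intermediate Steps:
$U{\left(F,S \right)} = 6 + F + S$ ($U{\left(F,S \right)} = \left(F + S\right) + 6 = 6 + F + S$)
$k{\left(j,M \right)} = -37 + 18 j$ ($k{\left(j,M \right)} = \left(6 + 23 - 11\right) j - 37 = 18 j - 37 = -37 + 18 j$)
$\left(-32031 - 17639\right) + k{\left(93,-566 \right)} = \left(-32031 - 17639\right) + \left(-37 + 18 \cdot 93\right) = -49670 + \left(-37 + 1674\right) = -49670 + 1637 = -48033$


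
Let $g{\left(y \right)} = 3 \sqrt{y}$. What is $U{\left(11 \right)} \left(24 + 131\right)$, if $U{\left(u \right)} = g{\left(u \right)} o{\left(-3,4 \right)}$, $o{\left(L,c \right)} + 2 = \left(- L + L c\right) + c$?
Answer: $- 3255 \sqrt{11} \approx -10796.0$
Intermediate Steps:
$o{\left(L,c \right)} = -2 + c - L + L c$ ($o{\left(L,c \right)} = -2 + \left(\left(- L + L c\right) + c\right) = -2 + \left(c - L + L c\right) = -2 + c - L + L c$)
$U{\left(u \right)} = - 21 \sqrt{u}$ ($U{\left(u \right)} = 3 \sqrt{u} \left(-2 + 4 - -3 - 12\right) = 3 \sqrt{u} \left(-2 + 4 + 3 - 12\right) = 3 \sqrt{u} \left(-7\right) = - 21 \sqrt{u}$)
$U{\left(11 \right)} \left(24 + 131\right) = - 21 \sqrt{11} \left(24 + 131\right) = - 21 \sqrt{11} \cdot 155 = - 3255 \sqrt{11}$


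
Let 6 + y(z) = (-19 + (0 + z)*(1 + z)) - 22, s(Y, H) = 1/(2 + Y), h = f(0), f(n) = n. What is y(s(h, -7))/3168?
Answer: -185/12672 ≈ -0.014599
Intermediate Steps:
h = 0
y(z) = -47 + z*(1 + z) (y(z) = -6 + ((-19 + (0 + z)*(1 + z)) - 22) = -6 + ((-19 + z*(1 + z)) - 22) = -6 + (-41 + z*(1 + z)) = -47 + z*(1 + z))
y(s(h, -7))/3168 = (-47 + 1/(2 + 0) + (1/(2 + 0))²)/3168 = (-47 + 1/2 + (1/2)²)*(1/3168) = (-47 + ½ + (½)²)*(1/3168) = (-47 + ½ + ¼)*(1/3168) = -185/4*1/3168 = -185/12672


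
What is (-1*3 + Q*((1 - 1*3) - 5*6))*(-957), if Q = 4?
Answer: 125367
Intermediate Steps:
(-1*3 + Q*((1 - 1*3) - 5*6))*(-957) = (-1*3 + 4*((1 - 1*3) - 5*6))*(-957) = (-3 + 4*((1 - 3) - 30))*(-957) = (-3 + 4*(-2 - 30))*(-957) = (-3 + 4*(-32))*(-957) = (-3 - 128)*(-957) = -131*(-957) = 125367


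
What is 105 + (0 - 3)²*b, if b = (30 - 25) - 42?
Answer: -228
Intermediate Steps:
b = -37 (b = 5 - 42 = -37)
105 + (0 - 3)²*b = 105 + (0 - 3)²*(-37) = 105 + (-3)²*(-37) = 105 + 9*(-37) = 105 - 333 = -228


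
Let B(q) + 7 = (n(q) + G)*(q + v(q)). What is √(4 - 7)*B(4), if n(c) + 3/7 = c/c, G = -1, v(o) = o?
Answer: -73*I*√3/7 ≈ -18.063*I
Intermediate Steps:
n(c) = 4/7 (n(c) = -3/7 + c/c = -3/7 + 1 = 4/7)
B(q) = -7 - 6*q/7 (B(q) = -7 + (4/7 - 1)*(q + q) = -7 - 6*q/7)
√(4 - 7)*B(4) = √(4 - 7)*(-7 - 6/7*4) = √(-3)*(-7 - 24/7) = (I*√3)*(-73/7) = -73*I*√3/7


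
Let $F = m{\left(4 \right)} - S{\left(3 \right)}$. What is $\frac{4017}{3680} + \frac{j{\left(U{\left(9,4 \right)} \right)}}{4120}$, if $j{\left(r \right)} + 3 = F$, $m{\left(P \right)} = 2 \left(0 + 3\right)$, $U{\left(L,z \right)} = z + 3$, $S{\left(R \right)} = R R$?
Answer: $\frac{413199}{379040} \approx 1.0901$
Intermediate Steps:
$S{\left(R \right)} = R^{2}$
$U{\left(L,z \right)} = 3 + z$
$m{\left(P \right)} = 6$ ($m{\left(P \right)} = 2 \cdot 3 = 6$)
$F = -3$ ($F = 6 - 3^{2} = 6 - 9 = -3$)
$j{\left(r \right)} = -6$ ($j{\left(r \right)} = -3 - 3 = -6$)
$\frac{4017}{3680} + \frac{j{\left(U{\left(9,4 \right)} \right)}}{4120} = \frac{4017}{3680} - \frac{6}{4120} = 4017 \cdot \frac{1}{3680} - \frac{3}{2060} = \frac{4017}{3680} - \frac{3}{2060} = \frac{413199}{379040}$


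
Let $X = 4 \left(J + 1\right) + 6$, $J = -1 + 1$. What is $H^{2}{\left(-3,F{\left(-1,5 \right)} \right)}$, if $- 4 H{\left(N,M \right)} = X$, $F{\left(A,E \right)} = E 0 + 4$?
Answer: $\frac{25}{4} \approx 6.25$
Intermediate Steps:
$J = 0$
$F{\left(A,E \right)} = 4$ ($F{\left(A,E \right)} = 0 + 4 = 4$)
$X = 10$ ($X = 4 \left(0 + 1\right) + 6 = 4 \cdot 1 + 6 = 4 + 6 = 10$)
$H{\left(N,M \right)} = - \frac{5}{2}$ ($H{\left(N,M \right)} = \left(- \frac{1}{4}\right) 10 = - \frac{5}{2}$)
$H^{2}{\left(-3,F{\left(-1,5 \right)} \right)} = \left(- \frac{5}{2}\right)^{2} = \frac{25}{4}$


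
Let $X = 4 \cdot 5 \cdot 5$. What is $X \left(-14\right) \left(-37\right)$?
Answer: $51800$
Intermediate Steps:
$X = 100$ ($X = 20 \cdot 5 = 100$)
$X \left(-14\right) \left(-37\right) = 100 \left(-14\right) \left(-37\right) = \left(-1400\right) \left(-37\right) = 51800$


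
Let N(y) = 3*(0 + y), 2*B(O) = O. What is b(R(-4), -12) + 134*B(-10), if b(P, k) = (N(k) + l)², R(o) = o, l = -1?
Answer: 699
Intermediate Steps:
B(O) = O/2
N(y) = 3*y
b(P, k) = (-1 + 3*k)² (b(P, k) = (3*k - 1)² = (-1 + 3*k)²)
b(R(-4), -12) + 134*B(-10) = (-1 + 3*(-12))² + 134*((½)*(-10)) = (-1 - 36)² + 134*(-5) = (-37)² - 670 = 1369 - 670 = 699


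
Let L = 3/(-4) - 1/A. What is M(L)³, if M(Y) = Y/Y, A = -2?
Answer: 1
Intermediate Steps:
L = -¼ (L = 3/(-4) - 1/(-2) = 3*(-¼) - 1*(-½) = -¾ + ½ = -¼ ≈ -0.25000)
M(Y) = 1
M(L)³ = 1³ = 1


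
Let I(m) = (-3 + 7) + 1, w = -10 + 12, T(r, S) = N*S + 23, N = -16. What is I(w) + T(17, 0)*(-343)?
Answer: -7884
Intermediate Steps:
T(r, S) = 23 - 16*S (T(r, S) = -16*S + 23 = 23 - 16*S)
w = 2
I(m) = 5 (I(m) = 4 + 1 = 5)
I(w) + T(17, 0)*(-343) = 5 + (23 - 16*0)*(-343) = 5 + (23 + 0)*(-343) = 5 + 23*(-343) = 5 - 7889 = -7884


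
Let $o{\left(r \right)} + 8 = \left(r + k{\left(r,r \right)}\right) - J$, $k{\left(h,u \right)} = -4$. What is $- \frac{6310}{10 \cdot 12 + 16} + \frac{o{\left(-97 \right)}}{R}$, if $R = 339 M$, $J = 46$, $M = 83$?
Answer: $- \frac{88782775}{1913316} \approx -46.403$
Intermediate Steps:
$R = 28137$ ($R = 339 \cdot 83 = 28137$)
$o{\left(r \right)} = -58 + r$ ($o{\left(r \right)} = -8 + \left(\left(r - 4\right) - 46\right) = -8 + \left(\left(-4 + r\right) - 46\right) = -8 + \left(-50 + r\right) = -58 + r$)
$- \frac{6310}{10 \cdot 12 + 16} + \frac{o{\left(-97 \right)}}{R} = - \frac{6310}{10 \cdot 12 + 16} + \frac{-58 - 97}{28137} = - \frac{6310}{120 + 16} - \frac{155}{28137} = - \frac{6310}{136} - \frac{155}{28137} = \left(-6310\right) \frac{1}{136} - \frac{155}{28137} = - \frac{3155}{68} - \frac{155}{28137} = - \frac{88782775}{1913316}$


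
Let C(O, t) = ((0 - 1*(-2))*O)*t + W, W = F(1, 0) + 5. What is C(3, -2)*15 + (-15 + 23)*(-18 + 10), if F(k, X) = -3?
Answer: -214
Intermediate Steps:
W = 2 (W = -3 + 5 = 2)
C(O, t) = 2 + 2*O*t (C(O, t) = ((0 - 1*(-2))*O)*t + 2 = ((0 + 2)*O)*t + 2 = (2*O)*t + 2 = 2*O*t + 2 = 2 + 2*O*t)
C(3, -2)*15 + (-15 + 23)*(-18 + 10) = (2 + 2*3*(-2))*15 + (-15 + 23)*(-18 + 10) = (2 - 12)*15 + 8*(-8) = -10*15 - 64 = -150 - 64 = -214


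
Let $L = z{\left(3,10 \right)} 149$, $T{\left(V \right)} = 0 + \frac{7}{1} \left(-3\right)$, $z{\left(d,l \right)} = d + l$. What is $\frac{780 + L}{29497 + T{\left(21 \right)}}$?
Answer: $\frac{2717}{29476} \approx 0.092177$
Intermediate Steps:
$T{\left(V \right)} = -21$ ($T{\left(V \right)} = 0 + 7 \cdot 1 \left(-3\right) = 0 + 7 \left(-3\right) = 0 - 21 = -21$)
$L = 1937$ ($L = \left(3 + 10\right) 149 = 13 \cdot 149 = 1937$)
$\frac{780 + L}{29497 + T{\left(21 \right)}} = \frac{780 + 1937}{29497 - 21} = \frac{2717}{29476}$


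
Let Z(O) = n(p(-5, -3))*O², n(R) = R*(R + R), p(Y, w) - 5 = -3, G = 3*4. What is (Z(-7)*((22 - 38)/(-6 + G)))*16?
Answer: -50176/3 ≈ -16725.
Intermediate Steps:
G = 12
p(Y, w) = 2 (p(Y, w) = 5 - 3 = 2)
n(R) = 2*R² (n(R) = R*(2*R) = 2*R²)
Z(O) = 8*O² (Z(O) = (2*2²)*O² = (2*4)*O² = 8*O²)
(Z(-7)*((22 - 38)/(-6 + G)))*16 = ((8*(-7)²)*((22 - 38)/(-6 + 12)))*16 = ((8*49)*(-16/6))*16 = (392*(-16*⅙))*16 = (392*(-8/3))*16 = -3136/3*16 = -50176/3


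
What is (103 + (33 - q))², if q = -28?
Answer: 26896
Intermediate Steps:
(103 + (33 - q))² = (103 + (33 - 1*(-28)))² = (103 + (33 + 28))² = (103 + 61)² = 164² = 26896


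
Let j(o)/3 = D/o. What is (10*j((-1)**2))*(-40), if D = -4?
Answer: 4800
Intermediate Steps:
j(o) = -12/o (j(o) = 3*(-4/o) = -12/o)
(10*j((-1)**2))*(-40) = (10*(-12/((-1)**2)))*(-40) = (10*(-12/1))*(-40) = (10*(-12*1))*(-40) = (10*(-12))*(-40) = -120*(-40) = 4800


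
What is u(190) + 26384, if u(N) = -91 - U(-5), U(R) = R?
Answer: 26298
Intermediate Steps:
u(N) = -86 (u(N) = -91 - 1*(-5) = -91 + 5 = -86)
u(190) + 26384 = -86 + 26384 = 26298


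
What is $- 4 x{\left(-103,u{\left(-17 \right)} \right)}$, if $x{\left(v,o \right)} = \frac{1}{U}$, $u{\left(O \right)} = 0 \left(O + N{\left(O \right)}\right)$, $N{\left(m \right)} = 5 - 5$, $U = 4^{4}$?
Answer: $- \frac{1}{64} \approx -0.015625$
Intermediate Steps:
$U = 256$
$N{\left(m \right)} = 0$ ($N{\left(m \right)} = 5 - 5 = 0$)
$u{\left(O \right)} = 0$ ($u{\left(O \right)} = 0 \left(O + 0\right) = 0 O = 0$)
$x{\left(v,o \right)} = \frac{1}{256}$
$- 4 x{\left(-103,u{\left(-17 \right)} \right)} = \left(-4\right) \frac{1}{256} = - \frac{1}{64}$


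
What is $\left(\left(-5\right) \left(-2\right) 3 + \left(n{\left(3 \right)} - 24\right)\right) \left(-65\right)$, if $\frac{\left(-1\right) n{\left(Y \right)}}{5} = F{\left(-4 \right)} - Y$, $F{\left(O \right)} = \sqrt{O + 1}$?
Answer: $-1365 + 325 i \sqrt{3} \approx -1365.0 + 562.92 i$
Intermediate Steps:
$F{\left(O \right)} = \sqrt{1 + O}$
$n{\left(Y \right)} = 5 Y - 5 i \sqrt{3}$ ($n{\left(Y \right)} = - 5 \left(\sqrt{1 - 4} - Y\right) = - 5 \left(\sqrt{-3} - Y\right) = - 5 \left(i \sqrt{3} - Y\right) = - 5 \left(- Y + i \sqrt{3}\right) = 5 Y - 5 i \sqrt{3}$)
$\left(\left(-5\right) \left(-2\right) 3 + \left(n{\left(3 \right)} - 24\right)\right) \left(-65\right) = \left(\left(-5\right) \left(-2\right) 3 + \left(\left(5 \cdot 3 - 5 i \sqrt{3}\right) - 24\right)\right) \left(-65\right) = \left(10 \cdot 3 - \left(9 + 5 i \sqrt{3}\right)\right) \left(-65\right) = \left(30 - \left(9 + 5 i \sqrt{3}\right)\right) \left(-65\right) = \left(21 - 5 i \sqrt{3}\right) \left(-65\right) = -1365 + 325 i \sqrt{3}$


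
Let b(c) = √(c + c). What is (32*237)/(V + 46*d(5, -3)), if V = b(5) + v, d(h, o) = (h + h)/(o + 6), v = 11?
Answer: 11216736/242959 - 68256*√10/242959 ≈ 45.279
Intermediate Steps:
b(c) = √2*√c (b(c) = √(2*c) = √2*√c)
d(h, o) = 2*h/(6 + o) (d(h, o) = (2*h)/(6 + o) = 2*h/(6 + o))
V = 11 + √10 (V = √2*√5 + 11 = √10 + 11 = 11 + √10 ≈ 14.162)
(32*237)/(V + 46*d(5, -3)) = (32*237)/((11 + √10) + 46*(2*5/(6 - 3))) = 7584/((11 + √10) + 46*(2*5/3)) = 7584/((11 + √10) + 46*(2*5*(⅓))) = 7584/((11 + √10) + 46*(10/3)) = 7584/((11 + √10) + 460/3) = 7584/(493/3 + √10)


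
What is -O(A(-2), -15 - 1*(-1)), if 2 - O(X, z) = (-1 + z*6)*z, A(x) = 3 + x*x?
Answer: 1188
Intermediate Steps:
A(x) = 3 + x²
O(X, z) = 2 - z*(-1 + 6*z) (O(X, z) = 2 - (-1 + z*6)*z = 2 - (-1 + 6*z)*z = 2 - z*(-1 + 6*z))
-O(A(-2), -15 - 1*(-1)) = -(2 + (-15 - 1*(-1)) - 6*(-15 - 1*(-1))²) = -(2 + (-15 + 1) - 6*(-15 + 1)²) = -(2 - 14 - 6*(-14)²) = -(2 - 14 - 6*196) = -(2 - 14 - 1176) = -1*(-1188) = 1188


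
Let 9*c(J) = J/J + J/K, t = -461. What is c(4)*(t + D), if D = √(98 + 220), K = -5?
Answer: -461/45 + √318/45 ≈ -9.8482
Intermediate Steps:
D = √318 ≈ 17.833
c(J) = ⅑ - J/45 (c(J) = (J/J + J/(-5))/9 = (1 + J*(-⅕))/9 = (1 - J/5)/9 = ⅑ - J/45)
c(4)*(t + D) = (⅑ - 1/45*4)*(-461 + √318) = (⅑ - 4/45)*(-461 + √318) = (-461 + √318)/45 = -461/45 + √318/45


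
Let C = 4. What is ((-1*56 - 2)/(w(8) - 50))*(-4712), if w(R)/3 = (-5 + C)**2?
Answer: -273296/47 ≈ -5814.8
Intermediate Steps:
w(R) = 3 (w(R) = 3*(-5 + 4)**2 = 3*(-1)**2 = 3*1 = 3)
((-1*56 - 2)/(w(8) - 50))*(-4712) = ((-1*56 - 2)/(3 - 50))*(-4712) = ((-56 - 2)/(-47))*(-4712) = -58*(-1/47)*(-4712) = (58/47)*(-4712) = -273296/47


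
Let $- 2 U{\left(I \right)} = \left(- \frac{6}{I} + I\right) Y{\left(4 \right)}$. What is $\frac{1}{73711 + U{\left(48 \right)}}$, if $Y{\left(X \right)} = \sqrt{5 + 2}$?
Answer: $\frac{18870016}{1390926722553} + \frac{6128 \sqrt{7}}{1390926722553} \approx 1.3578 \cdot 10^{-5}$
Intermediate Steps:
$Y{\left(X \right)} = \sqrt{7}$
$U{\left(I \right)} = - \frac{\sqrt{7} \left(I - \frac{6}{I}\right)}{2}$ ($U{\left(I \right)} = - \frac{\left(- \frac{6}{I} + I\right) \sqrt{7}}{2} = - \frac{\left(I - \frac{6}{I}\right) \sqrt{7}}{2} = - \frac{\sqrt{7} \left(I - \frac{6}{I}\right)}{2}$)
$\frac{1}{73711 + U{\left(48 \right)}} = \frac{1}{73711 + \frac{\sqrt{7} \left(6 - 48^{2}\right)}{2 \cdot 48}} = \frac{1}{73711 + \frac{1}{2} \sqrt{7} \cdot \frac{1}{48} \left(6 - 2304\right)} = \frac{1}{73711 + \frac{1}{2} \sqrt{7} \cdot \frac{1}{48} \left(-2298\right)} = \frac{1}{73711 - \frac{383 \sqrt{7}}{16}}$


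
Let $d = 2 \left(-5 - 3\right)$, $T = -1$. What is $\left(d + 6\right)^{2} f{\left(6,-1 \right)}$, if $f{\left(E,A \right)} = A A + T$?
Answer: $0$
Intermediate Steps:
$f{\left(E,A \right)} = -1 + A^{2}$ ($f{\left(E,A \right)} = A A - 1 = A^{2} - 1 = -1 + A^{2}$)
$d = -16$ ($d = 2 \left(-8\right) = -16$)
$\left(d + 6\right)^{2} f{\left(6,-1 \right)} = \left(-16 + 6\right)^{2} \left(-1 + \left(-1\right)^{2}\right) = \left(-10\right)^{2} \left(-1 + 1\right) = 100 \cdot 0 = 0$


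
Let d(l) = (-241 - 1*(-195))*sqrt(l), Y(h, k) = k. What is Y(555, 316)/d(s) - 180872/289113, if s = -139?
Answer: -180872/289113 + 158*I*sqrt(139)/3197 ≈ -0.62561 + 0.58267*I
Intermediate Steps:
d(l) = -46*sqrt(l) (d(l) = (-241 + 195)*sqrt(l) = -46*sqrt(l))
Y(555, 316)/d(s) - 180872/289113 = 316/((-46*I*sqrt(139))) - 180872/289113 = 316*(I*sqrt(139)/6394) - 180872/289113 = 158*I*sqrt(139)/3197 - 180872/289113 = -180872/289113 + 158*I*sqrt(139)/3197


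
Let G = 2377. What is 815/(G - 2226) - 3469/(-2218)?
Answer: 2331489/334918 ≈ 6.9614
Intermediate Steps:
815/(G - 2226) - 3469/(-2218) = 815/(2377 - 2226) - 3469/(-2218) = 815/151 - 3469*(-1/2218) = 815*(1/151) + 3469/2218 = 815/151 + 3469/2218 = 2331489/334918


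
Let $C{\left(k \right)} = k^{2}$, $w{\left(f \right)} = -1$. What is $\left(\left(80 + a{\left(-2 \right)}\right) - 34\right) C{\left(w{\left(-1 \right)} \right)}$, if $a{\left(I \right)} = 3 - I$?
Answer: $51$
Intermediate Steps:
$\left(\left(80 + a{\left(-2 \right)}\right) - 34\right) C{\left(w{\left(-1 \right)} \right)} = \left(\left(80 + \left(3 - -2\right)\right) - 34\right) \left(-1\right)^{2} = \left(\left(80 + \left(3 + 2\right)\right) - 34\right) 1 = \left(\left(80 + 5\right) - 34\right) 1 = \left(85 - 34\right) 1 = 51 \cdot 1 = 51$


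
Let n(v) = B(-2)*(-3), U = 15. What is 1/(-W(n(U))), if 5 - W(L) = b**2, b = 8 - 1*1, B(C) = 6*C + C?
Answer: 1/44 ≈ 0.022727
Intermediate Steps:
B(C) = 7*C
n(v) = 42 (n(v) = (7*(-2))*(-3) = -14*(-3) = 42)
b = 7 (b = 8 - 1 = 7)
W(L) = -44 (W(L) = 5 - 1*7**2 = 5 - 1*49 = 5 - 49 = -44)
1/(-W(n(U))) = 1/(-1*(-44)) = 1/44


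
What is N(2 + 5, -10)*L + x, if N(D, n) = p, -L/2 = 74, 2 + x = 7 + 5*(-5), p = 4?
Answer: -612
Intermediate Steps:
x = -20 (x = -2 + (7 + 5*(-5)) = -2 + (7 - 25) = -2 - 18 = -20)
L = -148 (L = -2*74 = -148)
N(D, n) = 4
N(2 + 5, -10)*L + x = 4*(-148) - 20 = -592 - 20 = -612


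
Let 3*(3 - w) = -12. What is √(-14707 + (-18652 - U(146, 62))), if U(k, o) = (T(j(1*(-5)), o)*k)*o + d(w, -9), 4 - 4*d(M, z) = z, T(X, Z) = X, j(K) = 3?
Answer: 3*I*√26897/2 ≈ 246.0*I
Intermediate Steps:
w = 7 (w = 3 - ⅓*(-12) = 3 + 4 = 7)
d(M, z) = 1 - z/4
U(k, o) = 13/4 + 3*k*o (U(k, o) = (3*k)*o + (1 - ¼*(-9)) = 3*k*o + (1 + 9/4) = 3*k*o + 13/4 = 13/4 + 3*k*o)
√(-14707 + (-18652 - U(146, 62))) = √(-14707 + (-18652 - (13/4 + 3*146*62))) = √(-14707 + (-18652 - (13/4 + 27156))) = √(-14707 + (-18652 - 1*108637/4)) = √(-14707 + (-18652 - 108637/4)) = √(-14707 - 183245/4) = √(-242073/4) = 3*I*√26897/2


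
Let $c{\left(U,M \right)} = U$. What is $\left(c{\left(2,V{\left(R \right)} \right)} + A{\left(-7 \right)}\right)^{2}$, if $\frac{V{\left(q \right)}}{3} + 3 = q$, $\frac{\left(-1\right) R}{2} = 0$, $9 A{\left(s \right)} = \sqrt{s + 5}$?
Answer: $\frac{\left(18 + i \sqrt{2}\right)^{2}}{81} \approx 3.9753 + 0.62854 i$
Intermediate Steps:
$A{\left(s \right)} = \frac{\sqrt{5 + s}}{9}$ ($A{\left(s \right)} = \frac{\sqrt{s + 5}}{9} = \frac{\sqrt{5 + s}}{9}$)
$R = 0$ ($R = \left(-2\right) 0 = 0$)
$V{\left(q \right)} = -9 + 3 q$
$\left(c{\left(2,V{\left(R \right)} \right)} + A{\left(-7 \right)}\right)^{2} = \left(2 + \frac{\sqrt{5 - 7}}{9}\right)^{2} = \left(2 + \frac{\sqrt{-2}}{9}\right)^{2} = \left(2 + \frac{i \sqrt{2}}{9}\right)^{2}$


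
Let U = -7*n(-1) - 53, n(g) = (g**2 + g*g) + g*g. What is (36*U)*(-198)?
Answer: 527472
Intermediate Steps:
n(g) = 3*g**2 (n(g) = (g**2 + g**2) + g**2 = 2*g**2 + g**2 = 3*g**2)
U = -74 (U = -21*(-1)**2 - 53 = -21 - 53 = -74)
(36*U)*(-198) = (36*(-74))*(-198) = -2664*(-198) = 527472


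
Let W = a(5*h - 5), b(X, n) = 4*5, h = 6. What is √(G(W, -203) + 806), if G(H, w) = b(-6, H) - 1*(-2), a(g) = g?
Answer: 6*√23 ≈ 28.775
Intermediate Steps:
b(X, n) = 20
W = 25 (W = 5*6 - 5 = 30 - 5 = 25)
G(H, w) = 22 (G(H, w) = 20 - 1*(-2) = 20 + 2 = 22)
√(G(W, -203) + 806) = √(22 + 806) = √828 = 6*√23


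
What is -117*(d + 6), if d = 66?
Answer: -8424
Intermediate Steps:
-117*(d + 6) = -117*(66 + 6) = -117*72 = -8424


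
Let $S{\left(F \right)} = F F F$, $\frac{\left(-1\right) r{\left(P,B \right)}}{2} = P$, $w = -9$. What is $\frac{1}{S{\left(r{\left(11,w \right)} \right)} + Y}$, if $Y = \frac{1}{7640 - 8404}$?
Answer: $- \frac{764}{8135073} \approx -9.3914 \cdot 10^{-5}$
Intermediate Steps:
$r{\left(P,B \right)} = - 2 P$
$Y = - \frac{1}{764}$ ($Y = \frac{1}{-764} = - \frac{1}{764} \approx -0.0013089$)
$S{\left(F \right)} = F^{3}$ ($S{\left(F \right)} = F^{2} F = F^{3}$)
$\frac{1}{S{\left(r{\left(11,w \right)} \right)} + Y} = \frac{1}{\left(\left(-2\right) 11\right)^{3} - \frac{1}{764}} = \frac{1}{\left(-22\right)^{3} - \frac{1}{764}} = \frac{1}{-10648 - \frac{1}{764}} = \frac{1}{- \frac{8135073}{764}} = - \frac{764}{8135073}$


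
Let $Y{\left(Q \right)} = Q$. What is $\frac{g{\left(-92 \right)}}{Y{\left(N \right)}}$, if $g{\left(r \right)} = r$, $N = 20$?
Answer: $- \frac{23}{5} \approx -4.6$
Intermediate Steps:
$\frac{g{\left(-92 \right)}}{Y{\left(N \right)}} = - \frac{92}{20} = \left(-92\right) \frac{1}{20} = - \frac{23}{5}$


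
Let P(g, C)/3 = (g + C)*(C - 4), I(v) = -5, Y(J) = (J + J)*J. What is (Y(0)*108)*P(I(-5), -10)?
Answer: 0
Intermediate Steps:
Y(J) = 2*J² (Y(J) = (2*J)*J = 2*J²)
P(g, C) = 3*(-4 + C)*(C + g) (P(g, C) = 3*((g + C)*(C - 4)) = 3*((C + g)*(-4 + C)) = 3*((-4 + C)*(C + g)) = 3*(-4 + C)*(C + g))
(Y(0)*108)*P(I(-5), -10) = ((2*0²)*108)*(-12*(-10) - 12*(-5) + 3*(-10)² + 3*(-10)*(-5)) = ((2*0)*108)*(120 + 60 + 3*100 + 150) = (0*108)*(120 + 60 + 300 + 150) = 0*630 = 0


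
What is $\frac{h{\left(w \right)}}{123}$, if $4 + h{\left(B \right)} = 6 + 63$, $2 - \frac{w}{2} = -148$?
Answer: $\frac{65}{123} \approx 0.52846$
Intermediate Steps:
$w = 300$ ($w = 4 - -296 = 4 + 296 = 300$)
$h{\left(B \right)} = 65$ ($h{\left(B \right)} = -4 + \left(6 + 63\right) = -4 + 69 = 65$)
$\frac{h{\left(w \right)}}{123} = \frac{65}{123}$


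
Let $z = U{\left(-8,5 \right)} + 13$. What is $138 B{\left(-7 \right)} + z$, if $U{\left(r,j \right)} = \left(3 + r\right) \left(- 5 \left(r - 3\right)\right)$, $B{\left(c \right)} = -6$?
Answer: $-1090$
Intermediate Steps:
$U{\left(r,j \right)} = \left(3 + r\right) \left(15 - 5 r\right)$ ($U{\left(r,j \right)} = \left(3 + r\right) \left(- 5 \left(-3 + r\right)\right) = \left(3 + r\right) \left(15 - 5 r\right)$)
$z = -262$ ($z = \left(45 - 5 \left(-8\right)^{2}\right) + 13 = \left(45 - 320\right) + 13 = -275 + 13 = -262$)
$138 B{\left(-7 \right)} + z = 138 \left(-6\right) - 262 = -828 - 262 = -1090$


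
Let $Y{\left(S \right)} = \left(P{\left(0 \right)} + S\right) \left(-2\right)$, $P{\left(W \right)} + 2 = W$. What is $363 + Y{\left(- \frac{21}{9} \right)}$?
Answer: $\frac{1115}{3} \approx 371.67$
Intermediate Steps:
$P{\left(W \right)} = -2 + W$
$Y{\left(S \right)} = 4 - 2 S$ ($Y{\left(S \right)} = \left(\left(-2 + 0\right) + S\right) \left(-2\right) = \left(-2 + S\right) \left(-2\right) = 4 - 2 S$)
$363 + Y{\left(- \frac{21}{9} \right)} = 363 - \left(-4 + 2 \left(- \frac{21}{9}\right)\right) = 363 - \left(-4 + 2 \left(\left(-21\right) \frac{1}{9}\right)\right) = 363 + \left(4 - - \frac{14}{3}\right) = 363 + \left(4 + \frac{14}{3}\right) = 363 + \frac{26}{3} = \frac{1115}{3}$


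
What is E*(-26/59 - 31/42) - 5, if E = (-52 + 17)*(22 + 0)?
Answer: 159770/177 ≈ 902.66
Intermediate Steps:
E = -770 (E = -35*22 = -770)
E*(-26/59 - 31/42) - 5 = -770*(-26/59 - 31/42) - 5 = -770*(-2921/2478) - 5 = 160655/177 - 5 = 159770/177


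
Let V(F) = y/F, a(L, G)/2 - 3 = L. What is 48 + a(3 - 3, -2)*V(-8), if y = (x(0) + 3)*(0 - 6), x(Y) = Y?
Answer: 123/2 ≈ 61.500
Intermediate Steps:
a(L, G) = 6 + 2*L
y = -18 (y = (0 + 3)*(0 - 6) = 3*(-6) = -18)
V(F) = -18/F
48 + a(3 - 3, -2)*V(-8) = 48 + (6 + 2*(3 - 3))*(-18/(-8)) = 48 + (6 + 2*0)*(-18*(-⅛)) = 48 + (6 + 0)*(9/4) = 48 + 6*(9/4) = 48 + 27/2 = 123/2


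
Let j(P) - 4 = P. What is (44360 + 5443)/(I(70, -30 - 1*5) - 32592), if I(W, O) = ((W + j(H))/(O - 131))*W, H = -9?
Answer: -4133649/2707411 ≈ -1.5268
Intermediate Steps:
j(P) = 4 + P
I(W, O) = W*(-5 + W)/(-131 + O) (I(W, O) = ((W + (4 - 9))/(O - 131))*W = ((W - 5)/(-131 + O))*W = ((-5 + W)/(-131 + O))*W = W*(-5 + W)/(-131 + O))
(44360 + 5443)/(I(70, -30 - 1*5) - 32592) = (44360 + 5443)/(70*(-5 + 70)/(-131 + (-30 - 1*5)) - 32592) = 49803/(70*65/(-131 + (-30 - 5)) - 32592) = 49803/(70*65/(-131 - 35) - 32592) = 49803/(70*65/(-166) - 32592) = 49803/(70*(-1/166)*65 - 32592) = 49803/(-2275/83 - 32592) = 49803/(-2707411/83) = 49803*(-83/2707411) = -4133649/2707411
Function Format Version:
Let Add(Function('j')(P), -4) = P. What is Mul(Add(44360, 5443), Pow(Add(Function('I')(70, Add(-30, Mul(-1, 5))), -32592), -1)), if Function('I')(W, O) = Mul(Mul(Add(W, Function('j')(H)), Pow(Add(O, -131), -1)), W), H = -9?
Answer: Rational(-4133649, 2707411) ≈ -1.5268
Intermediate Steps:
Function('j')(P) = Add(4, P)
Function('I')(W, O) = Mul(W, Pow(Add(-131, O), -1), Add(-5, W)) (Function('I')(W, O) = Mul(Mul(Add(W, Add(4, -9)), Pow(Add(O, -131), -1)), W) = Mul(Mul(Add(W, -5), Pow(Add(-131, O), -1)), W) = Mul(Mul(Add(-5, W), Pow(Add(-131, O), -1)), W) = Mul(Mul(Pow(Add(-131, O), -1), Add(-5, W)), W) = Mul(W, Pow(Add(-131, O), -1), Add(-5, W)))
Mul(Add(44360, 5443), Pow(Add(Function('I')(70, Add(-30, Mul(-1, 5))), -32592), -1)) = Mul(Add(44360, 5443), Pow(Add(Mul(70, Pow(Add(-131, Add(-30, Mul(-1, 5))), -1), Add(-5, 70)), -32592), -1)) = Mul(49803, Pow(Add(Mul(70, Pow(Add(-131, Add(-30, -5)), -1), 65), -32592), -1)) = Mul(49803, Pow(Add(Mul(70, Pow(Add(-131, -35), -1), 65), -32592), -1)) = Mul(49803, Pow(Add(Mul(70, Pow(-166, -1), 65), -32592), -1)) = Mul(49803, Pow(Add(Mul(70, Rational(-1, 166), 65), -32592), -1)) = Mul(49803, Pow(Add(Rational(-2275, 83), -32592), -1)) = Mul(49803, Pow(Rational(-2707411, 83), -1)) = Mul(49803, Rational(-83, 2707411)) = Rational(-4133649, 2707411)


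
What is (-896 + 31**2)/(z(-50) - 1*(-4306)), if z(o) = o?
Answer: 65/4256 ≈ 0.015273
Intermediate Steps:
(-896 + 31**2)/(z(-50) - 1*(-4306)) = (-896 + 31**2)/(-50 - 1*(-4306)) = (-896 + 961)/(-50 + 4306) = 65/4256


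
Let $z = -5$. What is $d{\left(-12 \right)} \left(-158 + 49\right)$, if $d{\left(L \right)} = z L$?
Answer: $-6540$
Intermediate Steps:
$d{\left(L \right)} = - 5 L$
$d{\left(-12 \right)} \left(-158 + 49\right) = \left(-5\right) \left(-12\right) \left(-158 + 49\right) = 60 \left(-109\right) = -6540$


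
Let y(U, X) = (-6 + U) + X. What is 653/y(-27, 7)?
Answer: -653/26 ≈ -25.115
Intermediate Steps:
y(U, X) = -6 + U + X
653/y(-27, 7) = 653/(-6 - 27 + 7) = 653/(-26) = 653*(-1/26) = -653/26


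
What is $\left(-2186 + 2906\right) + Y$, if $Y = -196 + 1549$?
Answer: $2073$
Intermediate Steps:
$Y = 1353$
$\left(-2186 + 2906\right) + Y = \left(-2186 + 2906\right) + 1353 = 720 + 1353 = 2073$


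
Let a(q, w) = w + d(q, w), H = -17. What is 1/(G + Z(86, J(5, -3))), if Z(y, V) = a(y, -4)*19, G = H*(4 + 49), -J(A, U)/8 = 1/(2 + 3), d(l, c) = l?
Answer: 1/657 ≈ 0.0015221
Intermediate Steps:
J(A, U) = -8/5 (J(A, U) = -8/(2 + 3) = -8/5)
a(q, w) = q + w (a(q, w) = w + q = q + w)
G = -901 (G = -17*(4 + 49) = -17*53 = -901)
Z(y, V) = -76 + 19*y (Z(y, V) = (y - 4)*19 = (-4 + y)*19 = -76 + 19*y)
1/(G + Z(86, J(5, -3))) = 1/(-901 + (-76 + 19*86)) = 1/(-901 + (-76 + 1634)) = 1/(-901 + 1558) = 1/657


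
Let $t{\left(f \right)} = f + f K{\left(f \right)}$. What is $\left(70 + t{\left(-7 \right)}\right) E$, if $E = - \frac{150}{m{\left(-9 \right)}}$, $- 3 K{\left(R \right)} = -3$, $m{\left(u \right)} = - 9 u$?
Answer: $- \frac{2800}{27} \approx -103.7$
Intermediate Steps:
$K{\left(R \right)} = 1$ ($K{\left(R \right)} = \left(- \frac{1}{3}\right) \left(-3\right) = 1$)
$E = - \frac{50}{27}$ ($E = - \frac{150}{\left(-9\right) \left(-9\right)} = - \frac{150}{81} = \left(-150\right) \frac{1}{81} = - \frac{50}{27} \approx -1.8519$)
$t{\left(f \right)} = 2 f$ ($t{\left(f \right)} = f + f 1 = f + f = 2 f$)
$\left(70 + t{\left(-7 \right)}\right) E = \left(70 + 2 \left(-7\right)\right) \left(- \frac{50}{27}\right) = \left(70 - 14\right) \left(- \frac{50}{27}\right) = 56 \left(- \frac{50}{27}\right) = - \frac{2800}{27}$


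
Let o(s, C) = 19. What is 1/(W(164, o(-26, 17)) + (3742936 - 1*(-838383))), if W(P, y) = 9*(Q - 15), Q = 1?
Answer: 1/4581193 ≈ 2.1828e-7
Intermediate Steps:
W(P, y) = -126 (W(P, y) = 9*(1 - 15) = 9*(-14) = -126)
1/(W(164, o(-26, 17)) + (3742936 - 1*(-838383))) = 1/(-126 + (3742936 - 1*(-838383))) = 1/(-126 + (3742936 + 838383)) = 1/(-126 + 4581319) = 1/4581193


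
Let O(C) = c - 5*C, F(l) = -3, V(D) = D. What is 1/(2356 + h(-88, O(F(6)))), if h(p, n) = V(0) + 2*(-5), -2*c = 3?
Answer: 1/2346 ≈ 0.00042626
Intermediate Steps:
c = -3/2 (c = -½*3 = -3/2 ≈ -1.5000)
O(C) = -3/2 - 5*C
h(p, n) = -10 (h(p, n) = 0 + 2*(-5) = 0 - 10 = -10)
1/(2356 + h(-88, O(F(6)))) = 1/(2356 - 10) = 1/2346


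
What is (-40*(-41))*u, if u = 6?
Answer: 9840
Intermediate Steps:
(-40*(-41))*u = -40*(-41)*6 = 1640*6 = 9840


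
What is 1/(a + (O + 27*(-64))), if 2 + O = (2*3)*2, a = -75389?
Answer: -1/77107 ≈ -1.2969e-5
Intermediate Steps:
O = 10 (O = -2 + (2*3)*2 = -2 + 6*2 = -2 + 12 = 10)
1/(a + (O + 27*(-64))) = 1/(-75389 + (10 + 27*(-64))) = 1/(-75389 + (10 - 1728)) = 1/(-75389 - 1718) = 1/(-77107) = -1/77107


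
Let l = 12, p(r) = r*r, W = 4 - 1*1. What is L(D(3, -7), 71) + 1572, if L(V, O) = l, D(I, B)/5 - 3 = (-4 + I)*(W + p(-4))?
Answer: 1584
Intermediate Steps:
W = 3 (W = 4 - 1 = 3)
p(r) = r²
D(I, B) = -365 + 95*I (D(I, B) = 15 + 5*((-4 + I)*(3 + (-4)²)) = 15 + 5*((-4 + I)*(3 + 16)) = 15 + 5*((-4 + I)*19) = 15 + 5*(-76 + 19*I) = 15 + (-380 + 95*I) = -365 + 95*I)
L(V, O) = 12
L(D(3, -7), 71) + 1572 = 12 + 1572 = 1584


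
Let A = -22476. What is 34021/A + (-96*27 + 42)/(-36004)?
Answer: -291894571/202306476 ≈ -1.4428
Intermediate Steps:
34021/A + (-96*27 + 42)/(-36004) = 34021/(-22476) + (-96*27 + 42)/(-36004) = 34021*(-1/22476) + (-2592 + 42)*(-1/36004) = -34021/22476 - 2550*(-1/36004) = -34021/22476 + 1275/18002 = -291894571/202306476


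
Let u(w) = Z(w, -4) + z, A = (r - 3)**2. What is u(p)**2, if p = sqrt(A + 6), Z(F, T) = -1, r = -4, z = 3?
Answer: 4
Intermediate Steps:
A = 49 (A = (-4 - 3)**2 = (-7)**2 = 49)
p = sqrt(55) (p = sqrt(49 + 6) = sqrt(55) ≈ 7.4162)
u(w) = 2 (u(w) = -1 + 3 = 2)
u(p)**2 = 2**2 = 4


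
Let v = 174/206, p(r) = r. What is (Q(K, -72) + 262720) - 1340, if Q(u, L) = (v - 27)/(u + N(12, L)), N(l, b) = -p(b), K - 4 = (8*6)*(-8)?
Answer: 4146010907/15862 ≈ 2.6138e+5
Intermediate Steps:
K = -380 (K = 4 + (8*6)*(-8) = 4 + 48*(-8) = 4 - 384 = -380)
v = 87/103 (v = 174*(1/206) = 87/103 ≈ 0.84466)
N(l, b) = -b
Q(u, L) = -2694/(103*(u - L)) (Q(u, L) = (87/103 - 27)/(u - L) = -2694/(103*(u - L)))
(Q(K, -72) + 262720) - 1340 = (2694/(103*(-72 - 1*(-380))) + 262720) - 1340 = (2694/(103*(-72 + 380)) + 262720) - 1340 = ((2694/103)/308 + 262720) - 1340 = ((2694/103)*(1/308) + 262720) - 1340 = (1347/15862 + 262720) - 1340 = 4167265987/15862 - 1340 = 4146010907/15862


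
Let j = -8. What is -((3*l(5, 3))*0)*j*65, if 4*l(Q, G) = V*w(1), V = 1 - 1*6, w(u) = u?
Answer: 0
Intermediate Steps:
V = -5 (V = 1 - 6 = -5)
l(Q, G) = -5/4 (l(Q, G) = (-5*1)/4 = (¼)*(-5) = -5/4)
-((3*l(5, 3))*0)*j*65 = -((3*(-5/4))*0)*(-8)*65 = --15/4*0*(-8)*65 = -0*(-8)*65 = -0*65 = -1*0 = 0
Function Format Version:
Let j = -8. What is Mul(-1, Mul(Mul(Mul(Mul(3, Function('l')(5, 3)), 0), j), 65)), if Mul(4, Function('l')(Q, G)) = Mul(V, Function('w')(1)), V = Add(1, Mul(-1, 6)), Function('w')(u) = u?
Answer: 0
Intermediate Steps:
V = -5 (V = Add(1, -6) = -5)
Function('l')(Q, G) = Rational(-5, 4) (Function('l')(Q, G) = Mul(Rational(1, 4), Mul(-5, 1)) = Mul(Rational(1, 4), -5) = Rational(-5, 4))
Mul(-1, Mul(Mul(Mul(Mul(3, Function('l')(5, 3)), 0), j), 65)) = Mul(-1, Mul(Mul(Mul(Mul(3, Rational(-5, 4)), 0), -8), 65)) = Mul(-1, Mul(Mul(Mul(Rational(-15, 4), 0), -8), 65)) = Mul(-1, Mul(Mul(0, -8), 65)) = Mul(-1, Mul(0, 65)) = Mul(-1, 0) = 0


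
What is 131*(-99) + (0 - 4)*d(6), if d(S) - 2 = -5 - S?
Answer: -12933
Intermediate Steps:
d(S) = -3 - S (d(S) = 2 + (-5 - S) = -3 - S)
131*(-99) + (0 - 4)*d(6) = 131*(-99) + (0 - 4)*(-3 - 1*6) = -12969 - 4*(-3 - 6) = -12969 - 4*(-9) = -12969 + 36 = -12933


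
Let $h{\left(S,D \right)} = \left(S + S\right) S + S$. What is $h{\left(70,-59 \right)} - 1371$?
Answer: $8499$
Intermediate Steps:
$h{\left(S,D \right)} = S + 2 S^{2}$ ($h{\left(S,D \right)} = 2 S S + S = 2 S^{2} + S = S + 2 S^{2}$)
$h{\left(70,-59 \right)} - 1371 = 70 \left(1 + 2 \cdot 70\right) - 1371 = 70 \left(1 + 140\right) - 1371 = 70 \cdot 141 - 1371 = 9870 - 1371 = 8499$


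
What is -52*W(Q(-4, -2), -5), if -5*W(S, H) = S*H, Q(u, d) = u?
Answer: 208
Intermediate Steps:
W(S, H) = -H*S/5 (W(S, H) = -S*H/5 = -H*S/5)
-52*W(Q(-4, -2), -5) = -(-52)*(-5)*(-4)/5 = -52*(-4) = 208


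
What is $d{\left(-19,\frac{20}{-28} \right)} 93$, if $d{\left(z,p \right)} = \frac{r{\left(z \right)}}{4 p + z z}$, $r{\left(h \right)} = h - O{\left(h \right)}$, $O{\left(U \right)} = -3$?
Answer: $- \frac{10416}{2507} \approx -4.1548$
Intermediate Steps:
$r{\left(h \right)} = 3 + h$ ($r{\left(h \right)} = h - -3 = h + 3 = 3 + h$)
$d{\left(z,p \right)} = \frac{3 + z}{z^{2} + 4 p}$ ($d{\left(z,p \right)} = \frac{3 + z}{4 p + z z} = \frac{3 + z}{4 p + z^{2}} = \frac{3 + z}{z^{2} + 4 p}$)
$d{\left(-19,\frac{20}{-28} \right)} 93 = \frac{3 - 19}{\left(-19\right)^{2} + 4 \frac{20}{-28}} \cdot 93 = \frac{1}{361 + 4 \cdot 20 \left(- \frac{1}{28}\right)} \left(-16\right) 93 = \frac{1}{361 + 4 \left(- \frac{5}{7}\right)} \left(-16\right) 93 = \frac{1}{361 - \frac{20}{7}} \left(-16\right) 93 = \frac{1}{\frac{2507}{7}} \left(-16\right) 93 = \frac{7}{2507} \left(-16\right) 93 = \left(- \frac{112}{2507}\right) 93 = - \frac{10416}{2507}$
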